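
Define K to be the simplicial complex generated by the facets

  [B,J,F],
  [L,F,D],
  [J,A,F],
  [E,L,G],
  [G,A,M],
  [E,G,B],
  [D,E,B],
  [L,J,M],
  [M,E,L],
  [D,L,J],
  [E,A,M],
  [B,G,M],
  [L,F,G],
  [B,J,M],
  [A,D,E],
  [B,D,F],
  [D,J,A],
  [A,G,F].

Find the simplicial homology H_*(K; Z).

H_0 = Z,  H_1 = Z ⊕ Z/2Z,  H_2 = 0.

Fix the vertex order A < B < D < E < F < G < J < L < M and write every simplex with vertices in increasing order. Then dim K = 2 and the simplices of K are:

  0-simplices (9): A, B, D, E, F, G, J, L, M
  1-simplices (27): AD, AE, AF, AG, AJ, AM, BD, BE, BF, BG, BJ, BM, DE, DF, DJ, DL, EG, EL, EM, FG, FJ, FL, GL, GM, JL, JM, LM
  2-simplices (18): ADE, ADJ, AEM, AFG, AFJ, AGM, BDE, BDF, BEG, BFJ, BGM, BJM, DFL, DJL, EGL, ELM, FGL, JLM

so the chain groups are C_0 ≅ Z^9, C_1 ≅ Z^27, C_2 ≅ Z^18.

∂_1: C_1 → C_0 sends each edge [p,q] (with p < q) to q − p. For instance
  ∂BD = D − B.
The resulting 9×27 matrix has rank 8, and its Smith normal form has invariant factors (1,1,1,1,1,1,1,1).

Boundary ∂_2: C_2 → C_1 maps a triangle to the signed sum of its edges. For instance
  ∂ELM = LM − EM + EL,
  ∂AFG = FG − AG + AF.
As a 27×18 matrix over Z this has rank 18, with invariant factors (1,1,1,1,1,1,1,1,1,1,1,1,1,1,1,1,1,2).

Computing H_k = (kernel of ∂_k) / (image of ∂_{k+1}):

  H_0: rank C_0 − rank ∂_1 = 9 − 8 = 1, and the invariant factors of ∂_1 are all 1, so H_0 = Z.
  H_1: rank ker ∂_1 − rank ∂_2 = (27 − 8) − 18 = 1, and ∂_2 has invariant factor 2 > 1, so H_1 = Z ⊕ Z/2Z.
  H_2: rank ker ∂_2 − rank ∂_3 = (18 − 18) − 0 = 0, and there is no ∂_3, so H_2 = 0.

(K is a triangulation of the Klein bottle.)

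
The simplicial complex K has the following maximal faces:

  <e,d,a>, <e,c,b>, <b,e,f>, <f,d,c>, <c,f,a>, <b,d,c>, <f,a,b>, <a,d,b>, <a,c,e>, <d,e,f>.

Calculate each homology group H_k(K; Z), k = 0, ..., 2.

Fix the vertex order a < b < c < d < e < f and write every simplex with vertices in increasing order. Then dim K = 2 and the simplices of K are:

  0-simplices (6): a, b, c, d, e, f
  1-simplices (15): ab, ac, ad, ae, af, bc, bd, be, bf, cd, ce, cf, de, df, ef
  2-simplices (10): abd, abf, ace, acf, ade, bcd, bce, bef, cdf, def

giving chain groups C_0 ≅ Z^6, C_1 ≅ Z^15, C_2 ≅ Z^10.

∂_1: C_1 → C_0 is given by ∂[p,q] = [q] − [p].
The resulting 6×15 matrix has rank 5, and its Smith normal form has invariant factors (1,1,1,1,1).

Boundary ∂_2: C_2 → C_1 sends each 2-simplex [p,q,r] to [q,r] − [p,r] + [p,q]. For instance
  ∂acf = cf − af + ac,
  ∂abf = bf − af + ab.
This gives a 15×10 integer matrix of rank 10; reducing to Smith normal form yields diagonal entries (1,1,1,1,1,1,1,1,1,2).

Now H_k = ker ∂_k / im ∂_{k+1}, so:

  H_0: rank C_0 − rank ∂_1 = 6 − 5 = 1, and the invariant factors of ∂_1 are all 1, so H_0 = Z.
  H_1: rank ker ∂_1 − rank ∂_2 = (15 − 5) − 10 = 0, and ∂_2 has invariant factor 2 > 1, so H_1 = Z_2.
  H_2: rank ker ∂_2 − rank ∂_3 = (10 − 10) − 0 = 0, and there is no ∂_3, so H_2 = 0.

H_0 ≅ Z,  H_1 ≅ Z_2,  H_2 = 0.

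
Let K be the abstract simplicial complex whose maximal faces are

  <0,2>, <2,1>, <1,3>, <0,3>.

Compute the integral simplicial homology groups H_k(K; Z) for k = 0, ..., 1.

Order the vertices as 0 < 1 < 2 < 3. Listing each simplex with vertices in this order, K has dimension 1 with simplices:

  0-simplices (4): [0], [1], [2], [3]
  1-simplices (4): [0,2], [0,3], [1,2], [1,3]

so the chain groups are C_0 ≅ Z^4, C_1 ≅ Z^4.

Boundary ∂_1: C_1 → C_0 is given by ∂[p,q] = [q] − [p]. For instance
  ∂[1,2] = [2] − [1].
This gives a 4×4 integer matrix of rank 3; reducing to Smith normal form yields diagonal entries (1,1,1).

Now H_k = ker ∂_k / im ∂_{k+1}, so:

  H_0: rank C_0 − rank ∂_1 = 4 − 3 = 1, and the invariant factors of ∂_1 are all 1, so H_0 = Z.
  H_1: rank ker ∂_1 − rank ∂_2 = (4 − 3) − 0 = 1, and there is no ∂_2, so H_1 = Z.

(K is a triangulation of the circle S^1.)

H_0 = Z,  H_1 = Z.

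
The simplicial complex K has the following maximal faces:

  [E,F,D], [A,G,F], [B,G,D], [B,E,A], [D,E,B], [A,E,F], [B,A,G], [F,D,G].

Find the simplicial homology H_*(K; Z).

H_0 ≅ Z,  H_1 = 0,  H_2 ≅ Z.

Fix the vertex order A < B < D < E < F < G and write every simplex with vertices in increasing order. Then dim K = 2 and the simplices of K are:

  0-simplices (6): A, B, D, E, F, G
  1-simplices (12): AB, AE, AF, AG, BD, BE, BG, DE, DF, DG, EF, FG
  2-simplices (8): ABE, ABG, AEF, AFG, BDE, BDG, DEF, DFG

Hence C_0 ≅ Z^6, C_1 ≅ Z^12, C_2 ≅ Z^8.

∂_1: C_1 → C_0 maps an edge to its endpoints' difference, ∂[p,q] = q − p. For instance
  ∂DG = G − D.
The 6×12 boundary matrix has rank 5 and Smith normal form diag(1,1,1,1,1).

Boundary ∂_2: C_2 → C_1 acts by ∂[p,q,r] = [q,r] − [p,r] + [p,q]. For instance
  ∂ABG = BG − AG + AB,
  ∂BDG = DG − BG + BD.
The 12×8 boundary matrix has rank 7 and Smith normal form diag(1,1,1,1,1,1,1).

Reading off H_k = ker ∂_k / im ∂_{k+1}:

  H_0: rank C_0 − rank ∂_1 = 6 − 5 = 1, and the invariant factors of ∂_1 are all 1, so H_0 = Z.
  H_1: rank ker ∂_1 − rank ∂_2 = (12 − 5) − 7 = 0, and the invariant factors of ∂_2 are all 1, so H_1 = 0.
  H_2: rank ker ∂_2 − rank ∂_3 = (8 − 7) − 0 = 1, and there is no ∂_3, so H_2 = Z.

As a check, the Euler characteristic is 6 − 12 + 8 = 2, which agrees with 1 − 0 + 1 = 2.
(K is a triangulation of the 2-sphere S^2.)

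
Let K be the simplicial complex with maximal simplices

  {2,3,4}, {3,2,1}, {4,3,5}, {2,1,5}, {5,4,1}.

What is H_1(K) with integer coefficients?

H_1 = Z.

Order the vertices as 1 < 2 < 3 < 4 < 5. Listing each simplex with vertices in this order, K has dimension 2 with simplices:

  0-simplices (5): [1], [2], [3], [4], [5]
  1-simplices (10): [1,2], [1,3], [1,4], [1,5], [2,3], [2,4], [2,5], [3,4], [3,5], [4,5]
  2-simplices (5): [1,2,3], [1,2,5], [1,4,5], [2,3,4], [3,4,5]

giving chain groups C_0 ≅ Z^5, C_1 ≅ Z^10, C_2 ≅ Z^5.

Boundary ∂_1: C_1 → C_0 maps an edge to its endpoints' difference, ∂[p,q] = q − p. For instance
  ∂[2,3] = [3] − [2].
The resulting 5×10 matrix has rank 4, and its Smith normal form has invariant factors (1,1,1,1).

The boundary map ∂_2: C_2 → C_1 acts by ∂[p,q,r] = [q,r] − [p,r] + [p,q]. For instance
  ∂[1,2,5] = [2,5] − [1,5] + [1,2],
  ∂[2,3,4] = [3,4] − [2,4] + [2,3].
As a 10×5 matrix over Z this has rank 5, with invariant factors (1,1,1,1,1).

Now H_k = ker ∂_k / im ∂_{k+1}, so:

  H_1: rank ker ∂_1 − rank ∂_2 = (10 − 4) − 5 = 1, and the invariant factors of ∂_2 are all 1, so H_1 ≅ Z.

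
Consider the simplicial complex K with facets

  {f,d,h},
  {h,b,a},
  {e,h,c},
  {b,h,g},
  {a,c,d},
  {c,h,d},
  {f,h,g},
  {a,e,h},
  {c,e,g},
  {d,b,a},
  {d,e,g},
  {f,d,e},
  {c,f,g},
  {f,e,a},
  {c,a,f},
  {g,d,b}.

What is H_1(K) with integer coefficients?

H_1 = Z^2.

Take the total order a < b < c < d < e < f < g < h on the vertex set. Then K (dimension 2) consists of the simplices:

  0-simplices (8): a, b, c, d, e, f, g, h
  1-simplices (24): ab, ac, ad, ae, af, ah, bd, bg, bh, cd, ce, cf, cg, ch, de, df, dg, dh, ef, eg, eh, fg, fh, gh
  2-simplices (16): abd, abh, acd, acf, aef, aeh, bdg, bgh, cdh, ceg, ceh, cfg, def, deg, dfh, fgh

giving chain groups C_0 ≅ Z^8, C_1 ≅ Z^24, C_2 ≅ Z^16.

Boundary ∂_1: C_1 → C_0 is given by ∂[p,q] = [q] − [p].
The resulting 8×24 matrix has rank 7, and its Smith normal form has invariant factors (1,1,1,1,1,1,1).

The boundary map ∂_2: C_2 → C_1 sends each 2-simplex [p,q,r] to [q,r] − [p,r] + [p,q]. For instance
  ∂fgh = gh − fh + fg,
  ∂aeh = eh − ah + ae.
The 24×16 boundary matrix has rank 15 and Smith normal form diag(1,1,1,1,1,1,1,1,1,1,1,1,1,1,1).

Reading off H_k = ker ∂_k / im ∂_{k+1}:

  H_1: rank ker ∂_1 − rank ∂_2 = (24 − 7) − 15 = 2, and the invariant factors of ∂_2 are all 1, so H_1 ≅ Z^2.

(K is a triangulation of the torus T^2.)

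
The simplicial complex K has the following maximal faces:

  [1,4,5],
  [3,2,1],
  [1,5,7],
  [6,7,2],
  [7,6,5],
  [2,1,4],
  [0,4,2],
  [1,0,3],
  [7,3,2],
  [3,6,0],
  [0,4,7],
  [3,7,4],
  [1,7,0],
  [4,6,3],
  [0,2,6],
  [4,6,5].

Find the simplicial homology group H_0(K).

Order the vertices as 0 < 1 < 2 < 3 < 4 < 5 < 6 < 7. Listing each simplex with vertices in this order, K has dimension 2 with simplices:

  0-simplices (8): [0], [1], [2], [3], [4], [5], [6], [7]
  1-simplices (24): (24 of them)
  2-simplices (16): [0,1,3], [0,1,7], [0,2,4], [0,2,6], [0,3,6], [0,4,7], [1,2,3], [1,2,4], [1,4,5], [1,5,7], [2,3,7], [2,6,7], [3,4,6], [3,4,7], [4,5,6], [5,6,7]

so the chain groups are C_0 ≅ Z^8, C_1 ≅ Z^24, C_2 ≅ Z^16.

∂_1: C_1 → C_0 is given by ∂[p,q] = [q] − [p].
The 8×24 boundary matrix has rank 7 and Smith normal form diag(1,1,1,1,1,1,1).

Boundary ∂_2: C_2 → C_1 sends each 2-simplex [p,q,r] to [q,r] − [p,r] + [p,q]. For instance
  ∂[0,2,6] = [2,6] − [0,6] + [0,2],
  ∂[0,2,4] = [2,4] − [0,4] + [0,2].
As a 24×16 matrix over Z this has rank 15, with invariant factors (1,1,1,1,1,1,1,1,1,1,1,1,1,1,1).

Computing H_k = (kernel of ∂_k) / (image of ∂_{k+1}):

  H_0: rank C_0 − rank ∂_1 = 8 − 7 = 1, and the invariant factors of ∂_1 are all 1, so H_0 = Z.

H_0 ≅ Z.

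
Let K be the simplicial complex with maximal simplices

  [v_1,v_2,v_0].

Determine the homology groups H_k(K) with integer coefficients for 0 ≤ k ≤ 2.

Fix the vertex order v_0 < v_1 < v_2 and write every simplex with vertices in increasing order. Then dim K = 2 and the simplices of K are:

  0-simplices (3): [v_0], [v_1], [v_2]
  1-simplices (3): [v_0,v_1], [v_0,v_2], [v_1,v_2]
  2-simplices (1): [v_0,v_1,v_2]

Hence C_0 ≅ Z^3, C_1 ≅ Z^3, C_2 ≅ Z^1.

The boundary map ∂_1: C_1 → C_0 sends each edge [p,q] (with p < q) to q − p. For instance
  ∂[v_0,v_2] = [v_2] − [v_0].
The 3×3 boundary matrix has rank 2 and Smith normal form diag(1,1).

Boundary ∂_2: C_2 → C_1 maps a triangle to the signed sum of its edges. For instance
  ∂[v_0,v_1,v_2] = [v_1,v_2] − [v_0,v_2] + [v_0,v_1].
The 3×1 boundary matrix has rank 1 and Smith normal form diag(1).

Computing H_k = (kernel of ∂_k) / (image of ∂_{k+1}):

  H_0: rank C_0 − rank ∂_1 = 3 − 2 = 1, and the invariant factors of ∂_1 are all 1, so H_0 = Z.
  H_1: rank ker ∂_1 − rank ∂_2 = (3 − 2) − 1 = 0, and the invariant factors of ∂_2 are all 1, so H_1 = 0.
  H_2: rank ker ∂_2 − rank ∂_3 = (1 − 1) − 0 = 0, and there is no ∂_3, so H_2 = 0.

H_0 = Z,  H_1 = 0,  H_2 = 0.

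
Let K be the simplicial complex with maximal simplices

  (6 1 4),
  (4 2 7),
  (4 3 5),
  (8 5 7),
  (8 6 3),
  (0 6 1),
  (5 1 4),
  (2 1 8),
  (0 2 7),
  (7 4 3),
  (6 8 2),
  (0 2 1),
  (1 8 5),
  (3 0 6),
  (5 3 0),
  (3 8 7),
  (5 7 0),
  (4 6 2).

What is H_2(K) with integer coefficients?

Order the vertices as 0 < 1 < 2 < 3 < 4 < 5 < 6 < 7 < 8. Listing each simplex with vertices in this order, K has dimension 2 with simplices:

  0-simplices (9): [0], [1], [2], [3], [4], [5], [6], [7], [8]
  1-simplices (27): (27 of them)
  2-simplices (18): [0,1,2], [0,1,6], [0,2,7], [0,3,5], [0,3,6], [0,5,7], [1,2,8], [1,4,5], [1,4,6], [1,5,8], [2,4,6], [2,4,7], [2,6,8], [3,4,5], [3,4,7], [3,6,8], [3,7,8], [5,7,8]

giving chain groups C_0 ≅ Z^9, C_1 ≅ Z^27, C_2 ≅ Z^18.

The boundary map ∂_1: C_1 → C_0 is given by ∂[p,q] = [q] − [p].
The 9×27 boundary matrix has rank 8 and Smith normal form diag(1,1,1,1,1,1,1,1).

Boundary ∂_2: C_2 → C_1 acts by ∂[p,q,r] = [q,r] − [p,r] + [p,q]. For instance
  ∂[3,6,8] = [6,8] − [3,8] + [3,6],
  ∂[3,4,5] = [4,5] − [3,5] + [3,4].
The resulting 27×18 matrix has rank 18, and its Smith normal form has invariant factors (1,1,1,1,1,1,1,1,1,1,1,1,1,1,1,1,1,2).

Now H_k = ker ∂_k / im ∂_{k+1}, so:

  H_2: rank ker ∂_2 − rank ∂_3 = (18 − 18) − 0 = 0, and there is no ∂_3, so H_2 = 0.

H_2 ≅ 0.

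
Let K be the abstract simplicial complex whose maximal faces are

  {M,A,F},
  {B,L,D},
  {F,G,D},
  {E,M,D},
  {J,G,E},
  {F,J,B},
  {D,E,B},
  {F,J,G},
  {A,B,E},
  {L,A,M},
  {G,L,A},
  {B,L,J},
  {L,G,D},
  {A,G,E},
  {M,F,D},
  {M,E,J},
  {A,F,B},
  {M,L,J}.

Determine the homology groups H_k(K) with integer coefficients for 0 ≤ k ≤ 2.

Take the total order A < B < D < E < F < G < J < L < M on the vertex set. Then K (dimension 2) consists of the simplices:

  0-simplices (9): A, B, D, E, F, G, J, L, M
  1-simplices (27): AB, AE, AF, AG, AL, AM, BD, BE, BF, BJ, BL, DE, DF, DG, DL, DM, EG, EJ, EM, FG, FJ, FM, GJ, GL, JL, JM, LM
  2-simplices (18): ABE, ABF, AEG, AFM, AGL, ALM, BDE, BDL, BFJ, BJL, DEM, DFG, DFM, DGL, EGJ, EJM, FGJ, JLM

so the chain groups are C_0 ≅ Z^9, C_1 ≅ Z^27, C_2 ≅ Z^18.

Boundary ∂_1: C_1 → C_0 maps an edge to its endpoints' difference, ∂[p,q] = q − p. For instance
  ∂JL = L − J.
The 9×27 boundary matrix has rank 8 and Smith normal form diag(1,1,1,1,1,1,1,1).

Boundary ∂_2: C_2 → C_1 acts by ∂[p,q,r] = [q,r] − [p,r] + [p,q]. For instance
  ∂ALM = LM − AM + AL,
  ∂BDE = DE − BE + BD.
The 27×18 boundary matrix has rank 17 and Smith normal form diag(1,1,1,1,1,1,1,1,1,1,1,1,1,1,1,1,1).

Now H_k = ker ∂_k / im ∂_{k+1}, so:

  H_0: rank C_0 − rank ∂_1 = 9 − 8 = 1, and the invariant factors of ∂_1 are all 1, so H_0 = Z.
  H_1: rank ker ∂_1 − rank ∂_2 = (27 − 8) − 17 = 2, and the invariant factors of ∂_2 are all 1, so H_1 = Z^2.
  H_2: rank ker ∂_2 − rank ∂_3 = (18 − 17) − 0 = 1, and there is no ∂_3, so H_2 = Z.

As a check, the Euler characteristic is 9 − 27 + 18 = 0, which agrees with 1 − 2 + 1 = 0.

H_0 ≅ Z,  H_1 ≅ Z^2,  H_2 ≅ Z.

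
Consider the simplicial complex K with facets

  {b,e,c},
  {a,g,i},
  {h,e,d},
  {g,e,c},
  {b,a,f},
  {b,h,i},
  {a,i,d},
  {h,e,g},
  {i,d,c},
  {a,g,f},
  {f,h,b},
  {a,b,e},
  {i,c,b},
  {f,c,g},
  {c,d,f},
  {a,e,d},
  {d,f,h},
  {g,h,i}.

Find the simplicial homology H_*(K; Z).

H_0 ≅ Z,  H_1 ≅ Z^2,  H_2 ≅ Z.

Take the total order a < b < c < d < e < f < g < h < i on the vertex set. Then K (dimension 2) consists of the simplices:

  0-simplices (9): a, b, c, d, e, f, g, h, i
  1-simplices (27): ab, ad, ae, af, ag, ai, bc, be, bf, bh, bi, cd, ce, cf, cg, ci, de, df, dh, di, eg, eh, fg, fh, gh, gi, hi
  2-simplices (18): abe, abf, ade, adi, afg, agi, bce, bci, bfh, bhi, cdf, cdi, ceg, cfg, deh, dfh, egh, ghi

giving chain groups C_0 ≅ Z^9, C_1 ≅ Z^27, C_2 ≅ Z^18.

The boundary map ∂_1: C_1 → C_0 maps an edge to its endpoints' difference, ∂[p,q] = q − p. For instance
  ∂cg = g − c.
This gives a 9×27 integer matrix of rank 8; reducing to Smith normal form yields diagonal entries (1,1,1,1,1,1,1,1).

∂_2: C_2 → C_1 sends each 2-simplex [p,q,r] to [q,r] − [p,r] + [p,q]. For instance
  ∂bce = ce − be + bc,
  ∂ceg = eg − cg + ce.
This gives a 27×18 integer matrix of rank 17; reducing to Smith normal form yields diagonal entries (1,1,1,1,1,1,1,1,1,1,1,1,1,1,1,1,1).

Reading off H_k = ker ∂_k / im ∂_{k+1}:

  H_0: rank C_0 − rank ∂_1 = 9 − 8 = 1, and the invariant factors of ∂_1 are all 1, so H_0 ≅ Z.
  H_1: rank ker ∂_1 − rank ∂_2 = (27 − 8) − 17 = 2, and the invariant factors of ∂_2 are all 1, so H_1 ≅ Z^2.
  H_2: rank ker ∂_2 − rank ∂_3 = (18 − 17) − 0 = 1, and there is no ∂_3, so H_2 ≅ Z.

As a check, the Euler characteristic is 9 − 27 + 18 = 0, which agrees with 1 − 2 + 1 = 0.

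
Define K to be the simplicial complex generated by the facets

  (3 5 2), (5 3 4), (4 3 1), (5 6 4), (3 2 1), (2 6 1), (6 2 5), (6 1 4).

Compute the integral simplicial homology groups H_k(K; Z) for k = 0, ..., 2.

H_0 = Z,  H_1 = 0,  H_2 = Z.

Order the vertices as 1 < 2 < 3 < 4 < 5 < 6. Listing each simplex with vertices in this order, K has dimension 2 with simplices:

  0-simplices (6): [1], [2], [3], [4], [5], [6]
  1-simplices (12): [1,2], [1,3], [1,4], [1,6], [2,3], [2,5], [2,6], [3,4], [3,5], [4,5], [4,6], [5,6]
  2-simplices (8): [1,2,3], [1,2,6], [1,3,4], [1,4,6], [2,3,5], [2,5,6], [3,4,5], [4,5,6]

Hence C_0 ≅ Z^6, C_1 ≅ Z^12, C_2 ≅ Z^8.

∂_1: C_1 → C_0 maps an edge to its endpoints' difference, ∂[p,q] = q − p. For instance
  ∂[1,6] = [6] − [1].
The resulting 6×12 matrix has rank 5, and its Smith normal form has invariant factors (1,1,1,1,1).

Boundary ∂_2: C_2 → C_1 acts by ∂[p,q,r] = [q,r] − [p,r] + [p,q]. For instance
  ∂[1,4,6] = [4,6] − [1,6] + [1,4],
  ∂[1,2,3] = [2,3] − [1,3] + [1,2].
As a 12×8 matrix over Z this has rank 7, with invariant factors (1,1,1,1,1,1,1).

Now H_k = ker ∂_k / im ∂_{k+1}, so:

  H_0: rank C_0 − rank ∂_1 = 6 − 5 = 1, and the invariant factors of ∂_1 are all 1, so H_0 ≅ Z.
  H_1: rank ker ∂_1 − rank ∂_2 = (12 − 5) − 7 = 0, and the invariant factors of ∂_2 are all 1, so H_1 ≅ 0.
  H_2: rank ker ∂_2 − rank ∂_3 = (8 − 7) − 0 = 1, and there is no ∂_3, so H_2 ≅ Z.

(K is a triangulation of the 2-sphere S^2.)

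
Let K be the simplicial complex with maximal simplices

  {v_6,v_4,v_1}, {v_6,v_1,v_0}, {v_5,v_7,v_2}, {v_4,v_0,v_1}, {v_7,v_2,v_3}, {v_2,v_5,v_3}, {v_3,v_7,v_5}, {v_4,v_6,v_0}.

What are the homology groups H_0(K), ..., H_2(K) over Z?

H_0 = Z^2,  H_1 = 0,  H_2 = Z^2.

Order the vertices as v_0 < v_1 < v_2 < v_3 < v_4 < v_5 < v_6 < v_7. Listing each simplex with vertices in this order, K has dimension 2 with simplices:

  0-simplices (8): [v_0], [v_1], [v_2], [v_3], [v_4], [v_5], [v_6], [v_7]
  1-simplices (12): [v_0,v_1], [v_0,v_4], [v_0,v_6], [v_1,v_4], [v_1,v_6], [v_2,v_3], [v_2,v_5], [v_2,v_7], [v_3,v_5], [v_3,v_7], [v_4,v_6], [v_5,v_7]
  2-simplices (8): [v_0,v_1,v_4], [v_0,v_1,v_6], [v_0,v_4,v_6], [v_1,v_4,v_6], [v_2,v_3,v_5], [v_2,v_3,v_7], [v_2,v_5,v_7], [v_3,v_5,v_7]

giving chain groups C_0 ≅ Z^8, C_1 ≅ Z^12, C_2 ≅ Z^8.

Boundary ∂_1: C_1 → C_0 sends each edge [p,q] (with p < q) to q − p. For instance
  ∂[v_0,v_4] = [v_4] − [v_0].
This gives a 8×12 integer matrix of rank 6; reducing to Smith normal form yields diagonal entries (1,1,1,1,1,1).

∂_2: C_2 → C_1 acts by ∂[p,q,r] = [q,r] − [p,r] + [p,q]. For instance
  ∂[v_2,v_3,v_7] = [v_3,v_7] − [v_2,v_7] + [v_2,v_3],
  ∂[v_3,v_5,v_7] = [v_5,v_7] − [v_3,v_7] + [v_3,v_5].
The resulting 12×8 matrix has rank 6, and its Smith normal form has invariant factors (1,1,1,1,1,1).

From H_k ≅ ker(∂_k) / im(∂_{k+1}) we obtain:

  H_0: rank C_0 − rank ∂_1 = 8 − 6 = 2, and the invariant factors of ∂_1 are all 1, so H_0 = Z^2.
  H_1: rank ker ∂_1 − rank ∂_2 = (12 − 6) − 6 = 0, and the invariant factors of ∂_2 are all 1, so H_1 = 0.
  H_2: rank ker ∂_2 − rank ∂_3 = (8 − 6) − 0 = 2, and there is no ∂_3, so H_2 = Z^2.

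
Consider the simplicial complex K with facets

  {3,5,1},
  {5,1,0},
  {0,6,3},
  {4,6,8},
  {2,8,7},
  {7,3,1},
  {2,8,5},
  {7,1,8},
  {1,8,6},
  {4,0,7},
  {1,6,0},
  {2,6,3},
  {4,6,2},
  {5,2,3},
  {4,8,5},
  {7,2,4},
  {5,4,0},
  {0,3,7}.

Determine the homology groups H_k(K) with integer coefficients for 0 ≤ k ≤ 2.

H_0 ≅ Z,  H_1 ≅ Z ⊕ Z/2,  H_2 = 0.

Fix the vertex order 0 < 1 < 2 < 3 < 4 < 5 < 6 < 7 < 8 and write every simplex with vertices in increasing order. Then dim K = 2 and the simplices of K are:

  0-simplices (9): [0], [1], [2], [3], [4], [5], [6], [7], [8]
  1-simplices (27): (27 of them)
  2-simplices (18): [0,1,5], [0,1,6], [0,3,6], [0,3,7], [0,4,5], [0,4,7], [1,3,5], [1,3,7], [1,6,8], [1,7,8], [2,3,5], [2,3,6], [2,4,6], [2,4,7], [2,5,8], [2,7,8], [4,5,8], [4,6,8]

giving chain groups C_0 ≅ Z^9, C_1 ≅ Z^27, C_2 ≅ Z^18.

The boundary map ∂_1: C_1 → C_0 is given by ∂[p,q] = [q] − [p]. For instance
  ∂[3,6] = [6] − [3].
As a 9×27 matrix over Z this has rank 8, with invariant factors (1,1,1,1,1,1,1,1).

Boundary ∂_2: C_2 → C_1 acts by ∂[p,q,r] = [q,r] − [p,r] + [p,q]. For instance
  ∂[1,6,8] = [6,8] − [1,8] + [1,6],
  ∂[2,5,8] = [5,8] − [2,8] + [2,5].
As a 27×18 matrix over Z this has rank 18, with invariant factors (1,1,1,1,1,1,1,1,1,1,1,1,1,1,1,1,1,2).

Reading off H_k = ker ∂_k / im ∂_{k+1}:

  H_0: rank C_0 − rank ∂_1 = 9 − 8 = 1, and the invariant factors of ∂_1 are all 1, so H_0 ≅ Z.
  H_1: rank ker ∂_1 − rank ∂_2 = (27 − 8) − 18 = 1, and ∂_2 has invariant factor 2 > 1, so H_1 ≅ Z ⊕ Z/2.
  H_2: rank ker ∂_2 − rank ∂_3 = (18 − 18) − 0 = 0, and there is no ∂_3, so H_2 ≅ 0.

(K is a triangulation of the Klein bottle.)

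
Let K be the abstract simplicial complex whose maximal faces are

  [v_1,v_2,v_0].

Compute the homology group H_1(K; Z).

We work with the vertex ordering v_0 < v_1 < v_2. The simplices of K, each written with vertices in increasing order, are:

  0-simplices (3): [v_0], [v_1], [v_2]
  1-simplices (3): [v_0,v_1], [v_0,v_2], [v_1,v_2]
  2-simplices (1): [v_0,v_1,v_2]

so the chain groups are C_0 ≅ Z^3, C_1 ≅ Z^3, C_2 ≅ Z^1.

Boundary ∂_1: C_1 → C_0 is given by ∂[p,q] = [q] − [p]. For instance
  ∂[v_0,v_1] = [v_1] − [v_0].
The resulting 3×3 matrix has rank 2, and its Smith normal form has invariant factors (1,1).

∂_2: C_2 → C_1 sends each 2-simplex [p,q,r] to [q,r] − [p,r] + [p,q]. For instance
  ∂[v_0,v_1,v_2] = [v_1,v_2] − [v_0,v_2] + [v_0,v_1].
The resulting 3×1 matrix has rank 1, and its Smith normal form has invariant factors (1).

From H_k ≅ ker(∂_k) / im(∂_{k+1}) we obtain:

  H_1: rank ker ∂_1 − rank ∂_2 = (3 − 2) − 1 = 0, and the invariant factors of ∂_2 are all 1, so H_1 ≅ 0.

(K is a triangulation of the 2-simplex.)

H_1 = 0.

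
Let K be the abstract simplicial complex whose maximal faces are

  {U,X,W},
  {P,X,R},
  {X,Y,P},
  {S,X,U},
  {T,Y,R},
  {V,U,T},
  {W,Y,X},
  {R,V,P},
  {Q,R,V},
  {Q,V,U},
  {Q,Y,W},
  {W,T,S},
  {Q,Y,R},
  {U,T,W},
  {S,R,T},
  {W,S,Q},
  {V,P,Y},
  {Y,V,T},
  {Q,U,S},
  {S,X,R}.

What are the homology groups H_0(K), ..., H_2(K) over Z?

H_0 = Z,  H_1 = Z ⊕ Z/2,  H_2 = 0.

K has 10 vertices, 30 edges, 20 triangles.
rank ∂_0 = 0, rank ∂_1 = 9 ⇒ b_0 = 10 − 0 − 9 = 1; all invariant factors of ∂_1 are 1 so no torsion. So H_0 ≅ Z.
rank ∂_1 = 9, rank ∂_2 = 20 ⇒ b_1 = 30 − 9 − 20 = 1; ∂_2 has invariant factor(s) [2] giving torsion. So H_1 ≅ Z ⊕ Z/2.
rank ∂_2 = 20, rank ∂_3 = 0 ⇒ b_2 = 20 − 20 − 0 = 0. So H_2 ≅ 0.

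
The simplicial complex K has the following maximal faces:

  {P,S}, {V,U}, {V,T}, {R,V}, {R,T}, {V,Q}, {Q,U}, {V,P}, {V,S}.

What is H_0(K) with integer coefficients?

Take the total order P < Q < R < S < T < U < V on the vertex set. Then K (dimension 1) consists of the simplices:

  0-simplices (7): P, Q, R, S, T, U, V
  1-simplices (9): PS, PV, QU, QV, RT, RV, SV, TV, UV

so the chain groups are C_0 ≅ Z^7, C_1 ≅ Z^9.

∂_1: C_1 → C_0 is given by ∂[p,q] = [q] − [p]. For instance
  ∂RT = T − R.
As a 7×9 matrix over Z this has rank 6, with invariant factors (1,1,1,1,1,1).

Now H_k = ker ∂_k / im ∂_{k+1}, so:

  H_0: rank C_0 − rank ∂_1 = 7 − 6 = 1, and the invariant factors of ∂_1 are all 1, so H_0 = Z.

(K is a triangulation of a wedge of 3 circles.)

H_0 = Z.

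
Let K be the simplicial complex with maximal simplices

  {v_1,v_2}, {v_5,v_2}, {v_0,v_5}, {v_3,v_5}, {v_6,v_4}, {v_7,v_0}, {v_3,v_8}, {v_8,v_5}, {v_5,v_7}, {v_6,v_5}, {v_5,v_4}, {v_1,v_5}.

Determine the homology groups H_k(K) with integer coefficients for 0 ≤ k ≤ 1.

Order the vertices as v_0 < v_1 < v_2 < v_3 < v_4 < v_5 < v_6 < v_7 < v_8. Listing each simplex with vertices in this order, K has dimension 1 with simplices:

  0-simplices (9): [v_0], [v_1], [v_2], [v_3], [v_4], [v_5], [v_6], [v_7], [v_8]
  1-simplices (12): [v_0,v_5], [v_0,v_7], [v_1,v_2], [v_1,v_5], [v_2,v_5], [v_3,v_5], [v_3,v_8], [v_4,v_5], [v_4,v_6], [v_5,v_6], [v_5,v_7], [v_5,v_8]

Hence C_0 ≅ Z^9, C_1 ≅ Z^12.

The boundary map ∂_1: C_1 → C_0 sends each edge [p,q] (with p < q) to q − p.
The 9×12 boundary matrix has rank 8 and Smith normal form diag(1,1,1,1,1,1,1,1).

Computing H_k = (kernel of ∂_k) / (image of ∂_{k+1}):

  H_0: rank C_0 − rank ∂_1 = 9 − 8 = 1, and the invariant factors of ∂_1 are all 1, so H_0 = Z.
  H_1: rank ker ∂_1 − rank ∂_2 = (12 − 8) − 0 = 4, and there is no ∂_2, so H_1 = Z^4.

H_0 = Z,  H_1 = Z^4.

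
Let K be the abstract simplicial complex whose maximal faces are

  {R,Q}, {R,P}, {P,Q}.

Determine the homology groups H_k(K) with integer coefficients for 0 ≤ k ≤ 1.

H_0 ≅ Z,  H_1 ≅ Z.

Fix the vertex order P < Q < R and write every simplex with vertices in increasing order. Then dim K = 1 and the simplices of K are:

  0-simplices (3): P, Q, R
  1-simplices (3): PQ, PR, QR

giving chain groups C_0 ≅ Z^3, C_1 ≅ Z^3.

The boundary map ∂_1: C_1 → C_0 maps an edge to its endpoints' difference, ∂[p,q] = q − p.
This gives a 3×3 integer matrix of rank 2; reducing to Smith normal form yields diagonal entries (1,1).

Computing H_k = (kernel of ∂_k) / (image of ∂_{k+1}):

  H_0: rank C_0 − rank ∂_1 = 3 − 2 = 1, and the invariant factors of ∂_1 are all 1, so H_0 ≅ Z.
  H_1: rank ker ∂_1 − rank ∂_2 = (3 − 2) − 0 = 1, and there is no ∂_2, so H_1 ≅ Z.

(K is a triangulation of the circle S^1.)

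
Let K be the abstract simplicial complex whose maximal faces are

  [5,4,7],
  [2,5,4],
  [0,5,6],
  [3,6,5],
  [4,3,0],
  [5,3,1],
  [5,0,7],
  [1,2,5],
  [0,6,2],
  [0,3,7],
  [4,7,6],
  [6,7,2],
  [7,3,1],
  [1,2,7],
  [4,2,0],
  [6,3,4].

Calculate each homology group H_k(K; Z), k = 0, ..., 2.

Take the total order 0 < 1 < 2 < 3 < 4 < 5 < 6 < 7 on the vertex set. Then K (dimension 2) consists of the simplices:

  0-simplices (8): [0], [1], [2], [3], [4], [5], [6], [7]
  1-simplices (24): (24 of them)
  2-simplices (16): [0,2,4], [0,2,6], [0,3,4], [0,3,7], [0,5,6], [0,5,7], [1,2,5], [1,2,7], [1,3,5], [1,3,7], [2,4,5], [2,6,7], [3,4,6], [3,5,6], [4,5,7], [4,6,7]

giving chain groups C_0 ≅ Z^8, C_1 ≅ Z^24, C_2 ≅ Z^16.

The boundary map ∂_1: C_1 → C_0 sends each edge [p,q] (with p < q) to q − p. For instance
  ∂[1,3] = [3] − [1].
The resulting 8×24 matrix has rank 7, and its Smith normal form has invariant factors (1,1,1,1,1,1,1).

∂_2: C_2 → C_1 maps a triangle to the signed sum of its edges. For instance
  ∂[0,5,6] = [5,6] − [0,6] + [0,5],
  ∂[0,5,7] = [5,7] − [0,7] + [0,5].
The 24×16 boundary matrix has rank 15 and Smith normal form diag(1,1,1,1,1,1,1,1,1,1,1,1,1,1,1).

Now H_k = ker ∂_k / im ∂_{k+1}, so:

  H_0: rank C_0 − rank ∂_1 = 8 − 7 = 1, and the invariant factors of ∂_1 are all 1, so H_0 ≅ Z.
  H_1: rank ker ∂_1 − rank ∂_2 = (24 − 7) − 15 = 2, and the invariant factors of ∂_2 are all 1, so H_1 ≅ Z^2.
  H_2: rank ker ∂_2 − rank ∂_3 = (16 − 15) − 0 = 1, and there is no ∂_3, so H_2 ≅ Z.

As a check, the Euler characteristic is 8 − 24 + 16 = 0, which agrees with 1 − 2 + 1 = 0.
(K is a triangulation of the torus T^2.)

H_0 ≅ Z,  H_1 ≅ Z^2,  H_2 ≅ Z.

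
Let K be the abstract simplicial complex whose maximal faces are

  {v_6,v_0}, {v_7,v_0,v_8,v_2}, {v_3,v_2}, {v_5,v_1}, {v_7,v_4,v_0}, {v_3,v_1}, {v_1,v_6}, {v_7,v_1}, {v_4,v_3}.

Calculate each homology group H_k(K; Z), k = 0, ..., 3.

Take the total order v_0 < v_1 < v_2 < v_3 < v_4 < v_5 < v_6 < v_7 < v_8 on the vertex set. Then K (dimension 3) consists of the simplices:

  0-simplices (9): [v_0], [v_1], [v_2], [v_3], [v_4], [v_5], [v_6], [v_7], [v_8]
  1-simplices (15): (15 of them)
  2-simplices (5): [v_0,v_2,v_7], [v_0,v_2,v_8], [v_0,v_4,v_7], [v_0,v_7,v_8], [v_2,v_7,v_8]
  3-simplices (1): [v_0,v_2,v_7,v_8]

giving chain groups C_0 ≅ Z^9, C_1 ≅ Z^15, C_2 ≅ Z^5, C_3 ≅ Z^1.

The boundary map ∂_1: C_1 → C_0 sends each edge [p,q] (with p < q) to q − p. For instance
  ∂[v_0,v_2] = [v_2] − [v_0].
The resulting 9×15 matrix has rank 8, and its Smith normal form has invariant factors (1,1,1,1,1,1,1,1).

The boundary map ∂_2: C_2 → C_1 acts by ∂[p,q,r] = [q,r] − [p,r] + [p,q]. For instance
  ∂[v_0,v_2,v_7] = [v_2,v_7] − [v_0,v_7] + [v_0,v_2],
  ∂[v_0,v_7,v_8] = [v_7,v_8] − [v_0,v_8] + [v_0,v_7].
This gives a 15×5 integer matrix of rank 4; reducing to Smith normal form yields diagonal entries (1,1,1,1).

The boundary map ∂_3: C_3 → C_2 sends each 3-simplex σ to the alternating sum Σ_i (−1)^i (σ with its i-th vertex removed). For instance
  ∂[v_0,v_2,v_7,v_8] = [v_2,v_7,v_8] − [v_0,v_7,v_8] + [v_0,v_2,v_8] − [v_0,v_2,v_7].
The 5×1 boundary matrix has rank 1 and Smith normal form diag(1).

Now H_k = ker ∂_k / im ∂_{k+1}, so:

  H_0: rank C_0 − rank ∂_1 = 9 − 8 = 1, and the invariant factors of ∂_1 are all 1, so H_0 = Z.
  H_1: rank ker ∂_1 − rank ∂_2 = (15 − 8) − 4 = 3, and the invariant factors of ∂_2 are all 1, so H_1 = Z^3.
  H_2: rank ker ∂_2 − rank ∂_3 = (5 − 4) − 1 = 0, and the invariant factors of ∂_3 are all 1, so H_2 = 0.
  H_3: rank ker ∂_3 − rank ∂_4 = (1 − 1) − 0 = 0, and there is no ∂_4, so H_3 = 0.

As a check, the Euler characteristic is 9 − 15 + 5 − 1 = -2, which agrees with 1 − 3 + 0 − 0 = -2.

H_0 = Z,  H_1 = Z^3,  H_2 = 0,  H_3 = 0.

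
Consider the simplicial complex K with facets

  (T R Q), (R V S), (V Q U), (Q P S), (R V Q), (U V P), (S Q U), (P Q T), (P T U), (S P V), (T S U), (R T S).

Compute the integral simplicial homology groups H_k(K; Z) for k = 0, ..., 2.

H_0 = Z,  H_1 = Z_2,  H_2 = 0.

Fix the vertex order P < Q < R < S < T < U < V and write every simplex with vertices in increasing order. Then dim K = 2 and the simplices of K are:

  0-simplices (7): P, Q, R, S, T, U, V
  1-simplices (18): PQ, PS, PT, PU, PV, QR, QS, QT, QU, QV, RS, RT, RV, ST, SU, SV, TU, UV
  2-simplices (12): PQS, PQT, PSV, PTU, PUV, QRT, QRV, QSU, QUV, RST, RSV, STU

Hence C_0 ≅ Z^7, C_1 ≅ Z^18, C_2 ≅ Z^12.

The boundary map ∂_1: C_1 → C_0 sends each edge [p,q] (with p < q) to q − p.
The resulting 7×18 matrix has rank 6, and its Smith normal form has invariant factors (1,1,1,1,1,1).

Boundary ∂_2: C_2 → C_1 maps a triangle to the signed sum of its edges. For instance
  ∂PSV = SV − PV + PS,
  ∂PQT = QT − PT + PQ.
The 18×12 boundary matrix has rank 12 and Smith normal form diag(1,1,1,1,1,1,1,1,1,1,1,2).

Computing H_k = (kernel of ∂_k) / (image of ∂_{k+1}):

  H_0: rank C_0 − rank ∂_1 = 7 − 6 = 1, and the invariant factors of ∂_1 are all 1, so H_0 ≅ Z.
  H_1: rank ker ∂_1 − rank ∂_2 = (18 − 6) − 12 = 0, and ∂_2 has invariant factor 2 > 1, so H_1 ≅ Z_2.
  H_2: rank ker ∂_2 − rank ∂_3 = (12 − 12) − 0 = 0, and there is no ∂_3, so H_2 ≅ 0.

(K is a triangulation of the real projective plane RP^2.)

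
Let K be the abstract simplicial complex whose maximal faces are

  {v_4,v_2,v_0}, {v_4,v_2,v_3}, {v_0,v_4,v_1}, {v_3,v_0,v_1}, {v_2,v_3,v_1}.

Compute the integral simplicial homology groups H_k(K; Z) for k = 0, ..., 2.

K has 5 vertices, 10 edges, 5 triangles.
rank ∂_0 = 0, rank ∂_1 = 4 ⇒ b_0 = 5 − 0 − 4 = 1; all invariant factors of ∂_1 are 1 so no torsion. So H_0 ≅ Z.
rank ∂_1 = 4, rank ∂_2 = 5 ⇒ b_1 = 10 − 4 − 5 = 1; all invariant factors of ∂_2 are 1 so no torsion. So H_1 ≅ Z.
rank ∂_2 = 5, rank ∂_3 = 0 ⇒ b_2 = 5 − 5 − 0 = 0. So H_2 ≅ 0.

H_0 = Z,  H_1 = Z,  H_2 = 0.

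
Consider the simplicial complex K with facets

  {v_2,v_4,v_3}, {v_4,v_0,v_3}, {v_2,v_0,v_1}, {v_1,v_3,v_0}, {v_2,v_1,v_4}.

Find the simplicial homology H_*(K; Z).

H_0 ≅ Z,  H_1 ≅ Z,  H_2 = 0.

K has 5 vertices, 10 edges, 5 triangles.
rank ∂_0 = 0, rank ∂_1 = 4 ⇒ b_0 = 5 − 0 − 4 = 1; all invariant factors of ∂_1 are 1 so no torsion. So H_0 = Z.
rank ∂_1 = 4, rank ∂_2 = 5 ⇒ b_1 = 10 − 4 − 5 = 1; all invariant factors of ∂_2 are 1 so no torsion. So H_1 = Z.
rank ∂_2 = 5, rank ∂_3 = 0 ⇒ b_2 = 5 − 5 − 0 = 0. So H_2 = 0.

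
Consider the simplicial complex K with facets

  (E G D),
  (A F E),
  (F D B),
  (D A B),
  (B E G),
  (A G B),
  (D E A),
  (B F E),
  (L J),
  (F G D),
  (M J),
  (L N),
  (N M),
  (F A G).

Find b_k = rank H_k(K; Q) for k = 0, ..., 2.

b_0 = 2, b_1 = 1, b_2 = 0.

Order the vertices as A < B < D < E < F < G < J < L < M < N. Listing each simplex with vertices in this order, K has dimension 2 with simplices:

  0-simplices (10): A, B, D, E, F, G, J, L, M, N
  1-simplices (19): AB, AD, AE, AF, AG, BD, BE, BF, BG, DE, DF, DG, EF, EG, FG, JL, JM, LN, MN
  2-simplices (10): ABD, ABG, ADE, AEF, AFG, BDF, BEF, BEG, DEG, DFG

so the chain groups are C_0 ≅ Z^10, C_1 ≅ Z^19, C_2 ≅ Z^10.

∂_1: C_1 → C_0 is given by ∂[p,q] = [q] − [p].
The resulting 10×19 matrix has rank 8, and its Smith normal form has invariant factors (1,1,1,1,1,1,1,1).

The boundary map ∂_2: C_2 → C_1 maps a triangle to the signed sum of its edges. For instance
  ∂DFG = FG − DG + DF,
  ∂ABD = BD − AD + AB.
As a 19×10 matrix over Z this has rank 10, with invariant factors (1,1,1,1,1,1,1,1,1,2).

Reading off H_k = ker ∂_k / im ∂_{k+1}:

  H_0: rank C_0 − rank ∂_1 = 10 − 8 = 2, and the invariant factors of ∂_1 are all 1, so H_0 = Z^2.
  H_1: rank ker ∂_1 − rank ∂_2 = (19 − 8) − 10 = 1, and ∂_2 has invariant factor 2 > 1, so H_1 = Z ⊕ Z/2.
  H_2: rank ker ∂_2 − rank ∂_3 = (10 − 10) − 0 = 0, and there is no ∂_3, so H_2 = 0.

Hence the Betti numbers are b_0 = 2, b_1 = 1, b_2 = 0.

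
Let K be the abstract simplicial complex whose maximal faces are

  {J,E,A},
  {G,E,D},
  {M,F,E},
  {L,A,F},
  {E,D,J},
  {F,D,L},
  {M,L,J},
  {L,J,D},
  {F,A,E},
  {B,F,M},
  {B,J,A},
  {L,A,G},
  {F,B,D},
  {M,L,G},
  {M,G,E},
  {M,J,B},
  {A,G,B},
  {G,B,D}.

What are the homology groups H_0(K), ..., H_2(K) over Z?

H_0 ≅ Z,  H_1 ≅ Z^2,  H_2 ≅ Z.

Fix the vertex order A < B < D < E < F < G < J < L < M and write every simplex with vertices in increasing order. Then dim K = 2 and the simplices of K are:

  0-simplices (9): A, B, D, E, F, G, J, L, M
  1-simplices (27): AB, AE, AF, AG, AJ, AL, BD, BF, BG, BJ, BM, DE, DF, DG, DJ, DL, EF, EG, EJ, EM, FL, FM, GL, GM, JL, JM, LM
  2-simplices (18): ABG, ABJ, AEF, AEJ, AFL, AGL, BDF, BDG, BFM, BJM, DEG, DEJ, DFL, DJL, EFM, EGM, GLM, JLM

Hence C_0 ≅ Z^9, C_1 ≅ Z^27, C_2 ≅ Z^18.

∂_1: C_1 → C_0 maps an edge to its endpoints' difference, ∂[p,q] = q − p. For instance
  ∂FM = M − F.
As a 9×27 matrix over Z this has rank 8, with invariant factors (1,1,1,1,1,1,1,1).

The boundary map ∂_2: C_2 → C_1 maps a triangle to the signed sum of its edges. For instance
  ∂DJL = JL − DL + DJ,
  ∂AGL = GL − AL + AG.
The resulting 27×18 matrix has rank 17, and its Smith normal form has invariant factors (1,1,1,1,1,1,1,1,1,1,1,1,1,1,1,1,1).

Reading off H_k = ker ∂_k / im ∂_{k+1}:

  H_0: rank C_0 − rank ∂_1 = 9 − 8 = 1, and the invariant factors of ∂_1 are all 1, so H_0 = Z.
  H_1: rank ker ∂_1 − rank ∂_2 = (27 − 8) − 17 = 2, and the invariant factors of ∂_2 are all 1, so H_1 = Z^2.
  H_2: rank ker ∂_2 − rank ∂_3 = (18 − 17) − 0 = 1, and there is no ∂_3, so H_2 = Z.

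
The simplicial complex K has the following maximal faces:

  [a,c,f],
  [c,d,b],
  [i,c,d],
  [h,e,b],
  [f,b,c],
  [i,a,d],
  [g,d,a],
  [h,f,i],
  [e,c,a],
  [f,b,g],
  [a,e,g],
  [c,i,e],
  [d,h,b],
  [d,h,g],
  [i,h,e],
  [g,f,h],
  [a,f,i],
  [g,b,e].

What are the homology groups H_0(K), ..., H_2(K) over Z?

Fix the vertex order a < b < c < d < e < f < g < h < i and write every simplex with vertices in increasing order. Then dim K = 2 and the simplices of K are:

  0-simplices (9): a, b, c, d, e, f, g, h, i
  1-simplices (27): ac, ad, ae, af, ag, ai, bc, bd, be, bf, bg, bh, cd, ce, cf, ci, dg, dh, di, eg, eh, ei, fg, fh, fi, gh, hi
  2-simplices (18): ace, acf, adg, adi, aeg, afi, bcd, bcf, bdh, beg, beh, bfg, cdi, cei, dgh, ehi, fgh, fhi

Hence C_0 ≅ Z^9, C_1 ≅ Z^27, C_2 ≅ Z^18.

∂_1: C_1 → C_0 maps an edge to its endpoints' difference, ∂[p,q] = q − p.
The 9×27 boundary matrix has rank 8 and Smith normal form diag(1,1,1,1,1,1,1,1).

Boundary ∂_2: C_2 → C_1 maps a triangle to the signed sum of its edges. For instance
  ∂bdh = dh − bh + bd,
  ∂cdi = di − ci + cd.
This gives a 27×18 integer matrix of rank 18; reducing to Smith normal form yields diagonal entries (1,1,1,1,1,1,1,1,1,1,1,1,1,1,1,1,1,2).

From H_k ≅ ker(∂_k) / im(∂_{k+1}) we obtain:

  H_0: rank C_0 − rank ∂_1 = 9 − 8 = 1, and the invariant factors of ∂_1 are all 1, so H_0 ≅ Z.
  H_1: rank ker ∂_1 − rank ∂_2 = (27 − 8) − 18 = 1, and ∂_2 has invariant factor 2 > 1, so H_1 ≅ Z ⊕ Z/2.
  H_2: rank ker ∂_2 − rank ∂_3 = (18 − 18) − 0 = 0, and there is no ∂_3, so H_2 ≅ 0.

(K is a triangulation of the Klein bottle.)

H_0 = Z,  H_1 = Z ⊕ Z/2,  H_2 = 0.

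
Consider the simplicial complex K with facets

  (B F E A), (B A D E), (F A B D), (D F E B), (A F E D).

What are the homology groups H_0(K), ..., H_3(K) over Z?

H_0 = Z,  H_1 = 0,  H_2 = 0,  H_3 = Z.

Fix the vertex order A < B < D < E < F and write every simplex with vertices in increasing order. Then dim K = 3 and the simplices of K are:

  0-simplices (5): A, B, D, E, F
  1-simplices (10): AB, AD, AE, AF, BD, BE, BF, DE, DF, EF
  2-simplices (10): ABD, ABE, ABF, ADE, ADF, AEF, BDE, BDF, BEF, DEF
  3-simplices (5): ABDE, ABDF, ABEF, ADEF, BDEF

Hence C_0 ≅ Z^5, C_1 ≅ Z^10, C_2 ≅ Z^10, C_3 ≅ Z^5.

∂_1: C_1 → C_0 maps an edge to its endpoints' difference, ∂[p,q] = q − p. For instance
  ∂BD = D − B.
This gives a 5×10 integer matrix of rank 4; reducing to Smith normal form yields diagonal entries (1,1,1,1).

The boundary map ∂_2: C_2 → C_1 sends each 2-simplex [p,q,r] to [q,r] − [p,r] + [p,q]. For instance
  ∂BDE = DE − BE + BD,
  ∂ABD = BD − AD + AB.
This gives a 10×10 integer matrix of rank 6; reducing to Smith normal form yields diagonal entries (1,1,1,1,1,1).

∂_3: C_3 → C_2 sends each 3-simplex σ to the alternating sum Σ_i (−1)^i (σ with its i-th vertex removed). For instance
  ∂ABDF = BDF − ADF + ABF − ABD,
  ∂BDEF = DEF − BEF + BDF − BDE.
As a 10×5 matrix over Z this has rank 4, with invariant factors (1,1,1,1).

Computing H_k = (kernel of ∂_k) / (image of ∂_{k+1}):

  H_0: rank C_0 − rank ∂_1 = 5 − 4 = 1, and the invariant factors of ∂_1 are all 1, so H_0 = Z.
  H_1: rank ker ∂_1 − rank ∂_2 = (10 − 4) − 6 = 0, and the invariant factors of ∂_2 are all 1, so H_1 = 0.
  H_2: rank ker ∂_2 − rank ∂_3 = (10 − 6) − 4 = 0, and the invariant factors of ∂_3 are all 1, so H_2 = 0.
  H_3: rank ker ∂_3 − rank ∂_4 = (5 − 4) − 0 = 1, and there is no ∂_4, so H_3 = Z.

As a check, the Euler characteristic is 5 − 10 + 10 − 5 = 0, which agrees with 1 − 0 + 0 − 1 = 0.
(K is a triangulation of the 3-sphere S^3.)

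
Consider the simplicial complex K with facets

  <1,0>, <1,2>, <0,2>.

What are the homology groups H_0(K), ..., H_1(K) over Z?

H_0 = Z,  H_1 = Z.

We work with the vertex ordering 0 < 1 < 2. The simplices of K, each written with vertices in increasing order, are:

  0-simplices (3): [0], [1], [2]
  1-simplices (3): [0,1], [0,2], [1,2]

giving chain groups C_0 ≅ Z^3, C_1 ≅ Z^3.

∂_1: C_1 → C_0 sends each edge [p,q] (with p < q) to q − p. For instance
  ∂[0,1] = [1] − [0].
As a 3×3 matrix over Z this has rank 2, with invariant factors (1,1).

Reading off H_k = ker ∂_k / im ∂_{k+1}:

  H_0: rank C_0 − rank ∂_1 = 3 − 2 = 1, and the invariant factors of ∂_1 are all 1, so H_0 = Z.
  H_1: rank ker ∂_1 − rank ∂_2 = (3 − 2) − 0 = 1, and there is no ∂_2, so H_1 = Z.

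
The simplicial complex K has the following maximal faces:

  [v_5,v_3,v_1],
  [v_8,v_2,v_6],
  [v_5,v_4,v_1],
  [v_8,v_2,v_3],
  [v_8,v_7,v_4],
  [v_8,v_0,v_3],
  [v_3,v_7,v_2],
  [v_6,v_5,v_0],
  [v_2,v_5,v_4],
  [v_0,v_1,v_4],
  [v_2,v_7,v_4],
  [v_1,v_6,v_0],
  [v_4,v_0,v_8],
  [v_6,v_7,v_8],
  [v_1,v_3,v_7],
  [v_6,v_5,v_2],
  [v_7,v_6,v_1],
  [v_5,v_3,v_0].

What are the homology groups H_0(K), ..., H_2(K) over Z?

Take the total order v_0 < v_1 < v_2 < v_3 < v_4 < v_5 < v_6 < v_7 < v_8 on the vertex set. Then K (dimension 2) consists of the simplices:

  0-simplices (9): [v_0], [v_1], [v_2], [v_3], [v_4], [v_5], [v_6], [v_7], [v_8]
  1-simplices (27): (27 of them)
  2-simplices (18): (18 of them)

giving chain groups C_0 ≅ Z^9, C_1 ≅ Z^27, C_2 ≅ Z^18.

∂_1: C_1 → C_0 is given by ∂[p,q] = [q] − [p]. For instance
  ∂[v_0,v_8] = [v_8] − [v_0].
As a 9×27 matrix over Z this has rank 8, with invariant factors (1,1,1,1,1,1,1,1).

∂_2: C_2 → C_1 sends each 2-simplex [p,q,r] to [q,r] − [p,r] + [p,q]. For instance
  ∂[v_2,v_4,v_5] = [v_4,v_5] − [v_2,v_5] + [v_2,v_4],
  ∂[v_2,v_5,v_6] = [v_5,v_6] − [v_2,v_6] + [v_2,v_5].
The resulting 27×18 matrix has rank 18, and its Smith normal form has invariant factors (1,1,1,1,1,1,1,1,1,1,1,1,1,1,1,1,1,2).

Reading off H_k = ker ∂_k / im ∂_{k+1}:

  H_0: rank C_0 − rank ∂_1 = 9 − 8 = 1, and the invariant factors of ∂_1 are all 1, so H_0 ≅ Z.
  H_1: rank ker ∂_1 − rank ∂_2 = (27 − 8) − 18 = 1, and ∂_2 has invariant factor 2 > 1, so H_1 ≅ Z ⊕ Z/2.
  H_2: rank ker ∂_2 − rank ∂_3 = (18 − 18) − 0 = 0, and there is no ∂_3, so H_2 ≅ 0.

As a check, the Euler characteristic is 9 − 27 + 18 = 0, which agrees with 1 − 1 + 0 = 0.

H_0 = Z,  H_1 = Z ⊕ Z/2,  H_2 = 0.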